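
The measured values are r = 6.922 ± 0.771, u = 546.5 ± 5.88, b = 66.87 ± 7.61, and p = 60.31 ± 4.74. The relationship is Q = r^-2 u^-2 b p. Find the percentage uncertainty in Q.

26.3%

Relative error in a monomial: (δQ/Q)² = Σ (nᵢ · δxᵢ/xᵢ)².
  (-2·δr/r)² = (-2×0.111)² = 0.0496;  (-2·δu/u)² = (-2×0.0108)² = 0.000463;  (1·δb/b)² = (1×0.114)² = 0.0130;  (1·δp/p)² = (1×0.0786)² = 0.00618
δQ/Q = √(0.0692) = 0.263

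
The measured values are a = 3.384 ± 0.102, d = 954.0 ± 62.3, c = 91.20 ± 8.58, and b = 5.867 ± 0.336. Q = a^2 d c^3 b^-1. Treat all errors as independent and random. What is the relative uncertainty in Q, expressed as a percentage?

Relative error in a monomial: (δQ/Q)² = Σ (nᵢ · δxᵢ/xᵢ)².
  (2·δa/a)² = (2×0.0301)² = 0.00363;  (1·δd/d)² = (1×0.0653)² = 0.00426;  (3·δc/c)² = (3×0.0941)² = 0.0797;  (-1·δb/b)² = (-1×0.0573)² = 0.00328
δQ/Q = √(0.0908) = 0.301

30.1%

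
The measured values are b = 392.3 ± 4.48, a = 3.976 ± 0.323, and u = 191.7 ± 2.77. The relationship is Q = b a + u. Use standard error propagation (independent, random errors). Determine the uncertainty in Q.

128

Let p = b·a = 1560. δp/p = √((1·δb/b)² + (1·δa/a)²) = √(0.000130 + 0.00660) = 0.0820, so δp = 128.
Q = p + u: δQ = √(δp² + δu²) = √(16400 + 7.67) = 128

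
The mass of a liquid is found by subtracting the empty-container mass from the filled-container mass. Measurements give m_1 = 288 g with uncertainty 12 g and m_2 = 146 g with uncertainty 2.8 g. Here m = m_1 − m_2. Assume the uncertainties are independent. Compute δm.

Each term contributes (cᵢ δxᵢ)² to (δm)²:
  (δm_1)² = 144;  (δm_2)² = 7.84
δm = √(152) = 12.3 g

12.3 g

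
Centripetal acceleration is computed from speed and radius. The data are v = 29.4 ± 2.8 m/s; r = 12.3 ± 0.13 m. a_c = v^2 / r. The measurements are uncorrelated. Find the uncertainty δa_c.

Products/powers → add relative errors in quadrature, weighted by exponent:
  (2·δv/v)² = (2×0.0952)² = 0.0363;  (-1·δr/r)² = (-1×0.0106)² = 0.000112
δa_c/a_c = √(0.0364) = 0.191
a_c = 70.3 m/s^2, so δa_c = 0.191 × 70.3 = 13.4 m/s^2.

13.4 m/s^2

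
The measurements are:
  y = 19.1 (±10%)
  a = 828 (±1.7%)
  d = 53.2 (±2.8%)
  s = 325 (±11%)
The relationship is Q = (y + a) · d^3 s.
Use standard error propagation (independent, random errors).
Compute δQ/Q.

0.139

Let u = y + a = 847. δu = √(δy² + δa²) = √(3.65 + 198) = 14.2, so δu/u = 0.0168.
Q is then a monomial in u, d, s:
δQ/Q = √((δu/u)² + (3·δd/d)² + (1·δs/s)²) = √(0.000281 + 0.00706 + 0.0121) = 0.139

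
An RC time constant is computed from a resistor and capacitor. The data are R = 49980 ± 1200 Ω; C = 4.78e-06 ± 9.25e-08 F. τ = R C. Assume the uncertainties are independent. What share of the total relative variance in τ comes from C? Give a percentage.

(δτ/τ)² = (1·δR/R)² + (1·δC/C)²
  R term: (1×0.0240)² = 0.000576
  C term: (1×0.0194)² = 0.000374
Total = 0.000951. Share from C = 0.000374/0.000951 = 0.394.

39.4%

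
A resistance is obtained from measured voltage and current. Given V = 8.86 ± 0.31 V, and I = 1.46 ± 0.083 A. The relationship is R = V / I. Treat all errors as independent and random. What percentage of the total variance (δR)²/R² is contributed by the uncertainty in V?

(δR/R)² = (1·δV/V)² + (-1·δI/I)²
  V term: (1×0.0350)² = 0.00122
  I term: (-1×0.0568)² = 0.00323
Total = 0.00446. Share from V = 0.00122/0.00446 = 0.275.

27.5%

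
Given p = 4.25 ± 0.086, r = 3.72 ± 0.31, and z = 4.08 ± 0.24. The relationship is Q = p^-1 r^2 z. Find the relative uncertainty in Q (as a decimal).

For a monomial Q ∝ p^-1, r^2, z, fractional errors add in quadrature:
  (-1·δp/p)² = (-1×0.0202)² = 0.000409;  (2·δr/r)² = (2×0.0833)² = 0.0278;  (1·δz/z)² = (1×0.0588)² = 0.00346
δQ/Q = √(0.0316) = 0.178

0.178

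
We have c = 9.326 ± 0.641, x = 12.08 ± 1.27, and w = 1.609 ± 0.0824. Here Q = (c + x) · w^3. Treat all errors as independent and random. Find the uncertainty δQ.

14.9

Let u = c + x = 21.41. δu = √(δc² + δx²) = √(0.411 + 1.61) = 1.42, so δu/u = 0.0665.
Q is then a monomial in u, w:
δQ/Q = √((δu/u)² + (3·δw/w)²) = √(0.00442 + 0.0236) = 0.167
Q = 89.17, so δQ = 0.167 × 89.17 = 14.9.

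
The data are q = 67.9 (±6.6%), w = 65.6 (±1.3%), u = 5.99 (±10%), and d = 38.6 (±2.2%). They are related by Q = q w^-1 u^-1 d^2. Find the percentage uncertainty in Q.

Products/powers → add relative errors in quadrature, weighted by exponent:
  (1·δq/q)² = (1×0.0660)² = 0.00436;  (-1·δw/w)² = (-1×0.0130)² = 0.000169;  (-1·δu/u)² = (-1×0.100)² = 0.0100;  (2·δd/d)² = (2×0.0220)² = 0.00194
δQ/Q = √(0.0165) = 0.128

12.8%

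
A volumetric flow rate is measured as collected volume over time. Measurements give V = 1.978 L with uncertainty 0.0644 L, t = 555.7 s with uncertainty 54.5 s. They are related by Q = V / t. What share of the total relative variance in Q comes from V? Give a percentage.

(δQ/Q)² = (1·δV/V)² + (-1·δt/t)²
  V term: (1×0.0326)² = 0.00106
  t term: (-1×0.0981)² = 0.00962
Total = 0.0107. Share from V = 0.00106/0.0107 = 0.0993.

9.93%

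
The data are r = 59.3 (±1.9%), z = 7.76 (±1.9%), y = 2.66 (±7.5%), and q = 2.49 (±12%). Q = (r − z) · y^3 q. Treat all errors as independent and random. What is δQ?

Let u = r − z = 51.5. δu = √(δr² + δz²) = √(1.27 + 0.0217) = 1.14, so δu/u = 0.0220.
Q is then a monomial in u, y, q:
δQ/Q = √((δu/u)² + (3·δy/y)² + (1·δq/q)²) = √(0.000486 + 0.0506 + 0.0144) = 0.256
Q = 2420, so δQ = 0.256 × 2420 = 618.

618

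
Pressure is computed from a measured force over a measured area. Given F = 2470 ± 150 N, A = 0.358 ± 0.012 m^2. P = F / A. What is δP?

Each factor contributes (exponent × relative error)² to (δP/P)²:
  (1·δF/F)² = (1×0.0607)² = 0.00369;  (-1·δA/A)² = (-1×0.0335)² = 0.00112
δP/P = √(0.00481) = 0.0694
P = 6900 Pa, so δP = 0.0694 × 6900 = 479 Pa.

479 Pa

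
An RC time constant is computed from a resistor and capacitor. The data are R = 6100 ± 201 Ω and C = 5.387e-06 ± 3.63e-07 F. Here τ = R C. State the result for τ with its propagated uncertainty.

0.03286 ± 0.00246 s

τ is a product of powers, so relative uncertainties combine in quadrature:
  (1·δR/R)² = (1×0.0330)² = 0.00109;  (1·δC/C)² = (1×0.0674)² = 0.00454
δτ/τ = √(0.00563) = 0.0750
τ = 0.03286 s, so δτ = 0.0750 × 0.03286 = 0.00246 s.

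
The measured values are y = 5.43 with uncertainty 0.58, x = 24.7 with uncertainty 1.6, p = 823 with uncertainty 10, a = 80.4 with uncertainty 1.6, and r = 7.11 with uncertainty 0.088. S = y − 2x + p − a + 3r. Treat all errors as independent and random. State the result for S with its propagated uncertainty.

720 ± 10.6

Absolute uncertainties add in quadrature for a linear combination:
  (δy)² = 0.336;  (2·δx)² = 10.2;  (δp)² = 100;  (δa)² = 2.56;  (3·δr)² = 0.0697
δS = √(113) = 10.6
S = 720.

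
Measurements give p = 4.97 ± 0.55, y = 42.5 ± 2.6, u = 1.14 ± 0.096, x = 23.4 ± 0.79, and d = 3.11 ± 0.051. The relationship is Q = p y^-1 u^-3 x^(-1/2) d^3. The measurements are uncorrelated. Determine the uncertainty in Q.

Each factor contributes (exponent × relative error)² to (δQ/Q)²:
  (1·δp/p)² = (1×0.111)² = 0.0122;  (-1·δy/y)² = (-1×0.0612)² = 0.00374;  (-3·δu/u)² = (-3×0.0842)² = 0.0638;  (−½·δx/x)² = (-0.5×0.0338)² = 0.000285;  (3·δd/d)² = (3×0.0164)² = 0.00242
δQ/Q = √(0.0825) = 0.287
Q = 0.491, so δQ = 0.287 × 0.491 = 0.141.

0.141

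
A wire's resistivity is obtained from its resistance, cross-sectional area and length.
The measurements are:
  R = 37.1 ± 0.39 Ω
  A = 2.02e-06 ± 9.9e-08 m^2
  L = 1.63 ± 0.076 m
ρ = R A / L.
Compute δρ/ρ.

Relative error in a monomial: (δρ/ρ)² = Σ (nᵢ · δxᵢ/xᵢ)².
  (1·δR/R)² = (1×0.0105)² = 0.000111;  (1·δA/A)² = (1×0.0490)² = 0.00240;  (-1·δL/L)² = (-1×0.0466)² = 0.00217
δρ/ρ = √(0.00469) = 0.0685

0.0685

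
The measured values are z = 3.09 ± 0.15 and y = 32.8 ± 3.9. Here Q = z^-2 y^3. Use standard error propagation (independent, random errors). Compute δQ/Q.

0.370

Relative error in a monomial: (δQ/Q)² = Σ (nᵢ · δxᵢ/xᵢ)².
  (-2·δz/z)² = (-2×0.0485)² = 0.00943;  (3·δy/y)² = (3×0.119)² = 0.127
δQ/Q = √(0.137) = 0.370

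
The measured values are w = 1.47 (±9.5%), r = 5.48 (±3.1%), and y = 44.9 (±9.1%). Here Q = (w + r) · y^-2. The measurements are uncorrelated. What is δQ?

0.000637

Let u = w + r = 6.95. δu = √(δw² + δr²) = √(0.0195 + 0.0289) = 0.220, so δu/u = 0.0316.
Q is then a monomial in u, y:
δQ/Q = √((δu/u)² + (-2·δy/y)²) = √(0.00100 + 0.0331) = 0.185
Q = 0.00345, so δQ = 0.185 × 0.00345 = 0.000637.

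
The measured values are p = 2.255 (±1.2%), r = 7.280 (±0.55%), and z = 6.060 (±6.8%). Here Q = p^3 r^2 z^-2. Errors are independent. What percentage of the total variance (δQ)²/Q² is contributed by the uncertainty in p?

(δQ/Q)² = (3·δp/p)² + (2·δr/r)² + (-2·δz/z)²
  p term: (3×0.0120)² = 0.00130
  r term: (2×0.00550)² = 0.000121
  z term: (-2×0.0680)² = 0.0185
Total = 0.0199. Share from p = 0.00130/0.0199 = 0.0651.

6.51%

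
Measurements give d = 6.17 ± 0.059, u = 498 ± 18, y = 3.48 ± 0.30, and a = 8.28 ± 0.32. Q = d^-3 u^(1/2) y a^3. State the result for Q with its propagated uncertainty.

188 ± 27.9

Each factor contributes (exponent × relative error)² to (δQ/Q)²:
  (-3·δd/d)² = (-3×0.00956)² = 0.000823;  (½·δu/u)² = (0.5×0.0361)² = 0.000327;  (1·δy/y)² = (1×0.0862)² = 0.00743;  (3·δa/a)² = (3×0.0386)² = 0.0134
δQ/Q = √(0.0220) = 0.148
Q = 188, so δQ = 0.148 × 188 = 27.9.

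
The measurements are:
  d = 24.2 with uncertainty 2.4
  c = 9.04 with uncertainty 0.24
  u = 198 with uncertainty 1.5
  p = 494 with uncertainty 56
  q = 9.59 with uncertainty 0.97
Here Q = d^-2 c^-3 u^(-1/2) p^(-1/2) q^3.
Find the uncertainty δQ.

Products/powers → add relative errors in quadrature, weighted by exponent:
  (-2·δd/d)² = (-2×0.0992)² = 0.0393;  (-3·δc/c)² = (-3×0.0265)² = 0.00634;  (−½·δu/u)² = (-0.5×0.00758)² = 1.43e-05;  (−½·δp/p)² = (-0.5×0.113)² = 0.00321;  (3·δq/q)² = (3×0.101)² = 0.0921
δQ/Q = √(0.141) = 0.375
Q = 6.52e-06, so δQ = 0.375 × 6.52e-06 = 2.45e-06.

2.45e-06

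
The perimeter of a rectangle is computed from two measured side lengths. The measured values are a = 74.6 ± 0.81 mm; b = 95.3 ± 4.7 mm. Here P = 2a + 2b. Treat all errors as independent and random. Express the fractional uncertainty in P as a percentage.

Each term contributes (cᵢ δxᵢ)² to (δP)²:
  (2·δa)² = 2.62;  (2·δb)² = 88.4
δP = √(91.0) = 9.54 mm
P = 340 mm, so δP/P = 9.54/340 = 0.0281.

2.81%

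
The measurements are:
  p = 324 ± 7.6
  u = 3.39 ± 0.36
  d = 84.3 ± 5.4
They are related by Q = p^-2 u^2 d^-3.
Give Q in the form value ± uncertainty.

Q is a product of powers, so relative uncertainties combine in quadrature:
  (-2·δp/p)² = (-2×0.0235)² = 0.00220;  (2·δu/u)² = (2×0.106)² = 0.0451;  (-3·δd/d)² = (-3×0.0641)² = 0.0369
δQ/Q = √(0.0842) = 0.290
Q = 1.83e-10, so δQ = 0.290 × 1.83e-10 = 5.3e-11.

(1.83 ± 0.530) × 10^-10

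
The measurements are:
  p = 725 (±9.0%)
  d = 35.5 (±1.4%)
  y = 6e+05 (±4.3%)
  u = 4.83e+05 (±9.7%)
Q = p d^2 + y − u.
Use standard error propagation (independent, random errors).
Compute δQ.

1.01e+05

Let w = p·d^2 = 9.14e+05. δw/w = √((1·δp/p)² + (2·δd/d)²) = √(0.00810 + 0.000784) = 0.0943, so δw = 86100.
Q = w + y − u: δQ = √(δw² + δy² + δu²) = √(7.42e+09 + 6.66e+08 + 2.2e+09) = 1.01e+05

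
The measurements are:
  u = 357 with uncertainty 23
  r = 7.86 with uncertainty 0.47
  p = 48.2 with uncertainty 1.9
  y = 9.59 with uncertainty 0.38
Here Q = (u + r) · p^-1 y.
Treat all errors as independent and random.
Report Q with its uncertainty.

72.6 ± 6.12

Let w = u + r = 365. δw = √(δu² + δr²) = √(529 + 0.221) = 23.0, so δw/w = 0.0631.
Q is then a monomial in w, p, y:
δQ/Q = √((δw/w)² + (-1·δp/p)² + (1·δy/y)²) = √(0.00398 + 0.00155 + 0.00157) = 0.0843
Q = 72.6, so δQ = 0.0843 × 72.6 = 6.12.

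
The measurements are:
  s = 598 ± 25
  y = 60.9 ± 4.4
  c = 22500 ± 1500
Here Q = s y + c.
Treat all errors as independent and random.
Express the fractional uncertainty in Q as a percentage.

5.75%

Let p = s·y = 36400. δp/p = √((1·δs/s)² + (1·δy/y)²) = √(0.00175 + 0.00522) = 0.0835, so δp = 3040.
Q = p + c: δQ = √(δp² + δc²) = √(9.24e+06 + 2.25e+06) = 3390
Q = 58900, so δQ/Q = 3390/58900 = 0.0575.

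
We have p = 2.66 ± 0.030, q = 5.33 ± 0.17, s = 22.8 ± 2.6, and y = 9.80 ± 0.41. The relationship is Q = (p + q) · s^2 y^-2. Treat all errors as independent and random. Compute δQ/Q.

0.244

Let u = p + q = 7.99. δu = √(δp² + δq²) = √(0.000900 + 0.0289) = 0.173, so δu/u = 0.0216.
Q is then a monomial in u, s, y:
δQ/Q = √((δu/u)² + (2·δs/s)² + (-2·δy/y)²) = √(0.000467 + 0.0520 + 0.00700) = 0.244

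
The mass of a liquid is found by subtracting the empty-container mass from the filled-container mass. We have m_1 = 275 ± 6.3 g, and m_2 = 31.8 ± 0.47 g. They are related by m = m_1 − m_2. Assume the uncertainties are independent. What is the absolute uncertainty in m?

Absolute uncertainties add in quadrature for a linear combination:
  (δm_1)² = 39.7;  (δm_2)² = 0.221
δm = √(39.9) = 6.32 g

6.32 g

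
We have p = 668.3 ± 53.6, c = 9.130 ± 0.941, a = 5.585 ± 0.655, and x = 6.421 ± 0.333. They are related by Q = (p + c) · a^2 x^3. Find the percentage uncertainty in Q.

29.2%

Let u = p + c = 677.4. δu = √(δp² + δc²) = √(2870 + 0.885) = 53.6, so δu/u = 0.0791.
Q is then a monomial in u, a, x:
δQ/Q = √((δu/u)² + (2·δa/a)² + (3·δx/x)²) = √(0.00626 + 0.0550 + 0.0242) = 0.292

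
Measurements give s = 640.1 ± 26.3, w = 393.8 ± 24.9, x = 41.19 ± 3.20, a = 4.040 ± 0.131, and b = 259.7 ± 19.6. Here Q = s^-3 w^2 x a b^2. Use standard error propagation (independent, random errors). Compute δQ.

1640

Relative error in a monomial: (δQ/Q)² = Σ (nᵢ · δxᵢ/xᵢ)².
  (-3·δs/s)² = (-3×0.0411)² = 0.0152;  (2·δw/w)² = (2×0.0632)² = 0.0160;  (1·δx/x)² = (1×0.0777)² = 0.00604;  (1·δa/a)² = (1×0.0324)² = 0.00105;  (2·δb/b)² = (2×0.0755)² = 0.0228
δQ/Q = √(0.0611) = 0.247
Q = 6636, so δQ = 0.247 × 6636 = 1640.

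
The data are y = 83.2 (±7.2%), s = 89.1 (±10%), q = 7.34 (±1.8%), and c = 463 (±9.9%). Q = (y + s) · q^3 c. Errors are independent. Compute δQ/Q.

0.129

Let u = y + s = 172. δu = √(δy² + δs²) = √(35.9 + 79.4) = 10.7, so δu/u = 0.0623.
Q is then a monomial in u, q, c:
δQ/Q = √((δu/u)² + (3·δq/q)² + (1·δc/c)²) = √(0.00388 + 0.00292 + 0.00980) = 0.129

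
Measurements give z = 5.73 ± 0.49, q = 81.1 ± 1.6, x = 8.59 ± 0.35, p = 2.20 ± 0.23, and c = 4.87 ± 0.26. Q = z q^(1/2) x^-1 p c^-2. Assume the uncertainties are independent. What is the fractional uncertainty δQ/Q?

0.177

Relative error in a monomial: (δQ/Q)² = Σ (nᵢ · δxᵢ/xᵢ)².
  (1·δz/z)² = (1×0.0855)² = 0.00731;  (½·δq/q)² = (0.5×0.0197)² = 9.73e-05;  (-1·δx/x)² = (-1×0.0407)² = 0.00166;  (1·δp/p)² = (1×0.105)² = 0.0109;  (-2·δc/c)² = (-2×0.0534)² = 0.0114
δQ/Q = √(0.0314) = 0.177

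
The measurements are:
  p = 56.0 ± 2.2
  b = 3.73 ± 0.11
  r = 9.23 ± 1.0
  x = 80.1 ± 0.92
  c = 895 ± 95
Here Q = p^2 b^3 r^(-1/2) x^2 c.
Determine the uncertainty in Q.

5.21e+10

For a monomial Q ∝ p^2, b^3, r^(-1/2), x^2, c, fractional errors add in quadrature:
  (2·δp/p)² = (2×0.0393)² = 0.00617;  (3·δb/b)² = (3×0.0295)² = 0.00783;  (−½·δr/r)² = (-0.5×0.108)² = 0.00293;  (2·δx/x)² = (2×0.0115)² = 0.000528;  (1·δc/c)² = (1×0.106)² = 0.0113
δQ/Q = √(0.0287) = 0.169
Q = 3.08e+11, so δQ = 0.169 × 3.08e+11 = 5.21e+10.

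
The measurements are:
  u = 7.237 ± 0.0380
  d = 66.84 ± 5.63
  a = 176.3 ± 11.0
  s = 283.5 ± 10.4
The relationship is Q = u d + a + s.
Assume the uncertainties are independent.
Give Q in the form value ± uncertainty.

Let p = u·d = 483.7. δp/p = √((1·δu/u)² + (1·δd/d)²) = √(2.76e-05 + 0.00709) = 0.0844, so δp = 40.8.
Q = p + a + s: δQ = √(δp² + δa² + δs²) = √(1670 + 121 + 108) = 43.5
Q = 943.5.

943.5 ± 43.5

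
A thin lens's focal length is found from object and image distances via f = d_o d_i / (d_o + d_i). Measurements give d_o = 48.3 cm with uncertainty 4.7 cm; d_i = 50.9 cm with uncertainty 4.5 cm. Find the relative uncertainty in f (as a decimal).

0.0659

∂f/∂d_o = (d_i/(d_o+d_i))² = 0.263;  ∂f/∂d_i = (d_o/(d_o+d_i))² = 0.237
δf = √((∂f/∂d_o · δd_o)² + (∂f/∂d_i · δd_i)²) = √(1.53 + 1.14) = 1.63 cm
f = 24.8 cm, so δf/f = 1.63/24.8 = 0.0659.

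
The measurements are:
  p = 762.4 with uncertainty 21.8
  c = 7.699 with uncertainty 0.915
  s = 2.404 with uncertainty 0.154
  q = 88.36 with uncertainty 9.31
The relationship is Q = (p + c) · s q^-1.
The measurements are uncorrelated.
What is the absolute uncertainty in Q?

Let u = p + c = 770.1. δu = √(δp² + δc²) = √(475 + 0.837) = 21.8, so δu/u = 0.0283.
Q is then a monomial in u, s, q:
δQ/Q = √((δu/u)² + (1·δs/s)² + (-1·δq/q)²) = √(0.000803 + 0.00410 + 0.0111) = 0.127
Q = 20.95, so δQ = 0.127 × 20.95 = 2.65.

2.65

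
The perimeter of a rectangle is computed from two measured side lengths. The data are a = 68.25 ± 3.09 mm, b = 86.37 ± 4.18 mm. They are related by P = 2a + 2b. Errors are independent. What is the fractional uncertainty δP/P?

0.0336

For a sum/difference, combine absolute errors in quadrature:
  (2·δa)² = 38.2;  (2·δb)² = 69.9
δP = √(108) = 10.4 mm
P = 309.2 mm, so δP/P = 10.4/309.2 = 0.0336.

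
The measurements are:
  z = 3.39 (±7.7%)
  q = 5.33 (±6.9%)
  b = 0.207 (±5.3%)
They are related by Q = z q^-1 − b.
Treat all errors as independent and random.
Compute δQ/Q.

0.155

Let p = z·q^-1 = 0.636. δp/p = √((1·δz/z)² + (-1·δq/q)²) = √(0.00593 + 0.00476) = 0.103, so δp = 0.0658.
Q = p − b: δQ = √(δp² + δb²) = √(0.00432 + 0.000120) = 0.0667
Q = 0.429, so δQ/Q = 0.0667/0.429 = 0.155.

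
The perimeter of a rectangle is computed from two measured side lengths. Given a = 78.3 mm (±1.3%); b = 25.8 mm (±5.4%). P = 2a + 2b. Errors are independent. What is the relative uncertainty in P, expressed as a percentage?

1.66%

P is a linear combination, so absolute uncertainties add in quadrature:
  (2·δa)² = 4.14;  (2·δb)² = 7.76
δP = √(11.9) = 3.45 mm
P = 208 mm, so δP/P = 3.45/208 = 0.0166.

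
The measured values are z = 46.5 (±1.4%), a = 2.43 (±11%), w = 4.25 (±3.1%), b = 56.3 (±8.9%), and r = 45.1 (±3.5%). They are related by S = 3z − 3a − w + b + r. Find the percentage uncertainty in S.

S is a linear combination, so absolute uncertainties add in quadrature:
  (3·δz)² = 3.81;  (3·δa)² = 0.643;  (δw)² = 0.0174;  (δb)² = 25.1;  (δr)² = 2.49
δS = √(32.1) = 5.66
S = 229, so δS/S = 5.66/229 = 0.0247.

2.47%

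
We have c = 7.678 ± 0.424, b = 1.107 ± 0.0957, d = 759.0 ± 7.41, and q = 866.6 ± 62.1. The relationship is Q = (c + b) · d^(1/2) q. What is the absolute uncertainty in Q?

Let u = c + b = 8.785. δu = √(δc² + δb²) = √(0.180 + 0.00916) = 0.435, so δu/u = 0.0495.
Q is then a monomial in u, d, q:
δQ/Q = √((δu/u)² + (½·δd/d)² + (1·δq/q)²) = √(0.00245 + 2.38e-05 + 0.00514) = 0.0872
Q = 209700, so δQ = 0.0872 × 209700 = 18300.

18300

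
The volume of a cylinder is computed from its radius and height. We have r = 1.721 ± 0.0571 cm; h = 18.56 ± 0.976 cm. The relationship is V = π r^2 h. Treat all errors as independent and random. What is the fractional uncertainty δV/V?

For a monomial V ∝ r^2, h, fractional errors add in quadrature:
  (2·δr/r)² = (2×0.0332)² = 0.00440;  (1·δh/h)² = (1×0.0526)² = 0.00277
δV/V = √(0.00717) = 0.0847

0.0847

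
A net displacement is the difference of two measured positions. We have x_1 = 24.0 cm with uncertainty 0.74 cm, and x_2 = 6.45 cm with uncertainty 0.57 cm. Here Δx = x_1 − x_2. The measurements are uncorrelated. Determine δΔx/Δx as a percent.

Sums and differences: (δΔx)² = Σ (cᵢ δxᵢ)².
  (δx_1)² = 0.548;  (δx_2)² = 0.325
δΔx = √(0.872) = 0.934 cm
Δx = 17.6 cm, so δΔx/Δx = 0.934/17.6 = 0.0532.

5.32%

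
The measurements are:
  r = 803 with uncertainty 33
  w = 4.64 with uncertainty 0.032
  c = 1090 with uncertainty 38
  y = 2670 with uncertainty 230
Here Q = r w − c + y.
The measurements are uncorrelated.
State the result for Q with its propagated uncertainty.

Let p = r·w = 3730. δp/p = √((1·δr/r)² + (1·δw/w)²) = √(0.00169 + 4.76e-05) = 0.0417, so δp = 155.
Q = p − c + y: δQ = √(δp² + δc² + δy²) = √(24100 + 1440 + 52900) = 280
Q = 5310.

5310 ± 280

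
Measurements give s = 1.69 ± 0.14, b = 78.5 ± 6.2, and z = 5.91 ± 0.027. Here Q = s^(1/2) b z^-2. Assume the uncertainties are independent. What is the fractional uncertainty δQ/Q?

0.0896

Each factor contributes (exponent × relative error)² to (δQ/Q)²:
  (½·δs/s)² = (0.5×0.0828)² = 0.00172;  (1·δb/b)² = (1×0.0790)² = 0.00624;  (-2·δz/z)² = (-2×0.00457)² = 8.35e-05
δQ/Q = √(0.00804) = 0.0896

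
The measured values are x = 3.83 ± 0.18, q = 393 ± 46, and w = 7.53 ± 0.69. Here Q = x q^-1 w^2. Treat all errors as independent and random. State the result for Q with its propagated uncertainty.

0.553 ± 0.123

Relative error in a monomial: (δQ/Q)² = Σ (nᵢ · δxᵢ/xᵢ)².
  (1·δx/x)² = (1×0.0470)² = 0.00221;  (-1·δq/q)² = (-1×0.117)² = 0.0137;  (2·δw/w)² = (2×0.0916)² = 0.0336
δQ/Q = √(0.0495) = 0.222
Q = 0.553, so δQ = 0.222 × 0.553 = 0.123.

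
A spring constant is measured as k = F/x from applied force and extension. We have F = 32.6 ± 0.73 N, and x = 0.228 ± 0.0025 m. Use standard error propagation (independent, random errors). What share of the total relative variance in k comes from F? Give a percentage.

(δk/k)² = (1·δF/F)² + (-1·δx/x)²
  F term: (1×0.0224)² = 0.000501
  x term: (-1×0.0110)² = 0.000120
Total = 0.000622. Share from F = 0.000501/0.000622 = 0.807.

80.7%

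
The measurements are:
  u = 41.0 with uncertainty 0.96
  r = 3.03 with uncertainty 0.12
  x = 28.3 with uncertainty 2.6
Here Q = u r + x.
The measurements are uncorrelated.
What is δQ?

Let p = u·r = 124. δp/p = √((1·δu/u)² + (1·δr/r)²) = √(0.000548 + 0.00157) = 0.0460, so δp = 5.72.
Q = p + x: δQ = √(δp² + δx²) = √(32.7 + 6.76) = 6.28

6.28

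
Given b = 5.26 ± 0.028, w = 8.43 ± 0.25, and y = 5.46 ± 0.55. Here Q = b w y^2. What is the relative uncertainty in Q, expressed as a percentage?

Products/powers → add relative errors in quadrature, weighted by exponent:
  (1·δb/b)² = (1×0.00532)² = 2.83e-05;  (1·δw/w)² = (1×0.0297)² = 0.000879;  (2·δy/y)² = (2×0.101)² = 0.0406
δQ/Q = √(0.0415) = 0.204

20.4%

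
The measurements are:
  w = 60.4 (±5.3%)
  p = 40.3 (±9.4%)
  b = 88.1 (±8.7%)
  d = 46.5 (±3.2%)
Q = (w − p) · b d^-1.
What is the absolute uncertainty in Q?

Let u = w − p = 20.1. δu = √(δw² + δp²) = √(10.2 + 14.4) = 4.96, so δu/u = 0.247.
Q is then a monomial in u, b, d:
δQ/Q = √((δu/u)² + (1·δb/b)² + (-1·δd/d)²) = √(0.0609 + 0.00757 + 0.00102) = 0.264
Q = 38.1, so δQ = 0.264 × 38.1 = 10.0.

10.0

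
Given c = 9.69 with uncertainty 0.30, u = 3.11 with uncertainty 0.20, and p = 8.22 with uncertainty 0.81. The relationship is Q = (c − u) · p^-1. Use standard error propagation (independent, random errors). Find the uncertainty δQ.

0.0903

Let w = c − u = 6.58. δw = √(δc² + δu²) = √(0.0900 + 0.0400) = 0.361, so δw/w = 0.0548.
Q is then a monomial in w, p:
δQ/Q = √((δw/w)² + (-1·δp/p)²) = √(0.00300 + 0.00971) = 0.113
Q = 0.800, so δQ = 0.113 × 0.800 = 0.0903.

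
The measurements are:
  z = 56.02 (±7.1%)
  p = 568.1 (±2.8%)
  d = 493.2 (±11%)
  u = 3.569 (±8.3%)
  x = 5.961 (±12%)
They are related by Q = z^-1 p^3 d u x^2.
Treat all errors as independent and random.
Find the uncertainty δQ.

6.1e+10

Q is a product of powers, so relative uncertainties combine in quadrature:
  (-1·δz/z)² = (-1×0.0710)² = 0.00504;  (3·δp/p)² = (3×0.0280)² = 0.00706;  (1·δd/d)² = (1×0.110)² = 0.0121;  (1·δu/u)² = (1×0.0830)² = 0.00689;  (2·δx/x)² = (2×0.120)² = 0.0576
δQ/Q = √(0.0887) = 0.298
Q = 2.047e+11, so δQ = 0.298 × 2.047e+11 = 6.1e+10.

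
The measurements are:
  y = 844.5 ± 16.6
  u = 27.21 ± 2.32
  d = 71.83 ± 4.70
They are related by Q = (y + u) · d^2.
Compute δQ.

5.95e+05

Let w = y + u = 871.7. δw = √(δy² + δu²) = √(276 + 5.38) = 16.8, so δw/w = 0.0192.
Q is then a monomial in w, d:
δQ/Q = √((δw/w)² + (2·δd/d)²) = √(0.000370 + 0.0171) = 0.132
Q = 4.498e+06, so δQ = 0.132 × 4.498e+06 = 5.95e+05.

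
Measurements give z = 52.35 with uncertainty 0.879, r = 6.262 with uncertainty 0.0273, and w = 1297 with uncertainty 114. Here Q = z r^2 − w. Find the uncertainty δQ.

Let p = z·r^2 = 2053. δp/p = √((1·δz/z)² + (2·δr/r)²) = √(0.000282 + 7.6e-05) = 0.0189, so δp = 38.8.
Q = p − w: δQ = √(δp² + δw²) = √(1510 + 13000) = 120

120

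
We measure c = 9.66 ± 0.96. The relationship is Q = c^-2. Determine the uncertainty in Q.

0.00213

Q ∝ c^-2, so δQ/Q = |-2| · δc/c = 2 × 0.0994 = 0.199.
Q = 0.0107, so δQ = 0.199 × 0.0107 = 0.00213.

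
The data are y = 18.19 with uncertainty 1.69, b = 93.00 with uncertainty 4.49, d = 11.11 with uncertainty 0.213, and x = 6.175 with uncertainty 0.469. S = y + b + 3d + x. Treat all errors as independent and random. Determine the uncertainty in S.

4.86

Sums and differences: (δS)² = Σ (cᵢ δxᵢ)².
  (δy)² = 2.86;  (δb)² = 20.2;  (3·δd)² = 0.408;  (δx)² = 0.220
δS = √(23.6) = 4.86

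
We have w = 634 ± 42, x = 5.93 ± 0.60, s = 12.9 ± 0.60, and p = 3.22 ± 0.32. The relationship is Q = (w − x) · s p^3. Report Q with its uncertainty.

(2.70 ± 0.836) × 10^5

Let u = w − x = 628. δu = √(δw² + δx²) = √(1760 + 0.360) = 42.0, so δu/u = 0.0669.
Q is then a monomial in u, s, p:
δQ/Q = √((δu/u)² + (1·δs/s)² + (3·δp/p)²) = √(0.00447 + 0.00216 + 0.0889) = 0.309
Q = 2.7e+05, so δQ = 0.309 × 2.7e+05 = 83600.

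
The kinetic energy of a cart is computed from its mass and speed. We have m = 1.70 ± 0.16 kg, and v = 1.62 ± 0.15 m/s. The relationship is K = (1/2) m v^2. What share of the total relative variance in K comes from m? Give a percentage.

(δK/K)² = (1·δm/m)² + (2·δv/v)²
  m term: (1×0.0941)² = 0.00886
  v term: (2×0.0926)² = 0.0343
Total = 0.0432. Share from m = 0.00886/0.0432 = 0.205.

20.5%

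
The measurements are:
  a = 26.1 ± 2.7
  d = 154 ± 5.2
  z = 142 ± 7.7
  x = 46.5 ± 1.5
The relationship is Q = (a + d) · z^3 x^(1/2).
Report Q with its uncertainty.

Let u = a + d = 180. δu = √(δa² + δd²) = √(7.29 + 27.0) = 5.86, so δu/u = 0.0325.
Q is then a monomial in u, z, x:
δQ/Q = √((δu/u)² + (3·δz/z)² + (½·δx/x)²) = √(0.00106 + 0.0265 + 0.000260) = 0.167
Q = 3.52e+09, so δQ = 0.167 × 3.52e+09 = 5.86e+08.

(3.52 ± 0.586) × 10^9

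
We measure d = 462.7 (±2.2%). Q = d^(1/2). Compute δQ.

Q ∝ d^(1/2), so δQ/Q = |½| · δd/d = 0.5 × 0.0220 = 0.0110.
Q = 21.51, so δQ = 0.0110 × 21.51 = 0.237.

0.237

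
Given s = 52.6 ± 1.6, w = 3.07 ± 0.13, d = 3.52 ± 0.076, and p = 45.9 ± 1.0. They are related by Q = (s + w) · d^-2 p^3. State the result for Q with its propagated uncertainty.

Let u = s + w = 55.7. δu = √(δs² + δw²) = √(2.56 + 0.0169) = 1.61, so δu/u = 0.0288.
Q is then a monomial in u, d, p:
δQ/Q = √((δu/u)² + (-2·δd/d)² + (3·δp/p)²) = √(0.000831 + 0.00186 + 0.00427) = 0.0835
Q = 4.34e+05, so δQ = 0.0835 × 4.34e+05 = 36300.

(4.34 ± 0.363) × 10^5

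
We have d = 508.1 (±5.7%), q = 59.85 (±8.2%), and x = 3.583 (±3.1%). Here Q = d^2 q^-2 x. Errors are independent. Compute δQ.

52.2

Products/powers → add relative errors in quadrature, weighted by exponent:
  (2·δd/d)² = (2×0.0570)² = 0.0130;  (-2·δq/q)² = (-2×0.0820)² = 0.0269;  (1·δx/x)² = (1×0.0310)² = 0.000961
δQ/Q = √(0.0409) = 0.202
Q = 258.2, so δQ = 0.202 × 258.2 = 52.2.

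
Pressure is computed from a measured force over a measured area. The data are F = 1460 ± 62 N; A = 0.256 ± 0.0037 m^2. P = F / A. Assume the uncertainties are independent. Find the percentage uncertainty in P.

4.49%

Each factor contributes (exponent × relative error)² to (δP/P)²:
  (1·δF/F)² = (1×0.0425)² = 0.00180;  (-1·δA/A)² = (-1×0.0145)² = 0.000209
δP/P = √(0.00201) = 0.0449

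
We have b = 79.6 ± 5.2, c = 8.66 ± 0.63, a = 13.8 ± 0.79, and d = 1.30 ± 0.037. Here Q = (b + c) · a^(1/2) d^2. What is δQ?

Let u = b + c = 88.3. δu = √(δb² + δc²) = √(27.0 + 0.397) = 5.24, so δu/u = 0.0593.
Q is then a monomial in u, a, d:
δQ/Q = √((δu/u)² + (½·δa/a)² + (2·δd/d)²) = √(0.00352 + 0.000819 + 0.00324) = 0.0871
Q = 554, so δQ = 0.0871 × 554 = 48.2.

48.2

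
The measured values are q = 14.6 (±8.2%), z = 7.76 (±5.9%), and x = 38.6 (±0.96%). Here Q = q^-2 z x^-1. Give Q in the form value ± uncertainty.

Q is a product of powers, so relative uncertainties combine in quadrature:
  (-2·δq/q)² = (-2×0.0820)² = 0.0269;  (1·δz/z)² = (1×0.0590)² = 0.00348;  (-1·δx/x)² = (-1×0.00960)² = 9.22e-05
δQ/Q = √(0.0305) = 0.175
Q = 0.000943, so δQ = 0.175 × 0.000943 = 0.000165.

0.000943 ± 0.000165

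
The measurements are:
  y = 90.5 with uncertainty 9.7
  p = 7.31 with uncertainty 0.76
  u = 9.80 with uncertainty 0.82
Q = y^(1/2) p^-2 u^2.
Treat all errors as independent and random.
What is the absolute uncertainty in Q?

For a monomial Q ∝ y^(1/2), p^-2, u^2, fractional errors add in quadrature:
  (½·δy/y)² = (0.5×0.107)² = 0.00287;  (-2·δp/p)² = (-2×0.104)² = 0.0432;  (2·δu/u)² = (2×0.0837)² = 0.0280
δQ/Q = √(0.0741) = 0.272
Q = 17.1, so δQ = 0.272 × 17.1 = 4.65.

4.65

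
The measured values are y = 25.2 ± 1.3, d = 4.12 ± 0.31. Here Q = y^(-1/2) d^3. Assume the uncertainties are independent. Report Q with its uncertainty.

13.9 ± 3.17

For a monomial Q ∝ y^(-1/2), d^3, fractional errors add in quadrature:
  (−½·δy/y)² = (-0.5×0.0516)² = 0.000665;  (3·δd/d)² = (3×0.0752)² = 0.0510
δQ/Q = √(0.0516) = 0.227
Q = 13.9, so δQ = 0.227 × 13.9 = 3.17.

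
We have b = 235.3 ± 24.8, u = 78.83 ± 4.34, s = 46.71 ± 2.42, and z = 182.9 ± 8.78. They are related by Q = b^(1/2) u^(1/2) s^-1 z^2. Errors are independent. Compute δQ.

12100

Relative error in a monomial: (δQ/Q)² = Σ (nᵢ · δxᵢ/xᵢ)².
  (½·δb/b)² = (0.5×0.105)² = 0.00278;  (½·δu/u)² = (0.5×0.0551)² = 0.000758;  (-1·δs/s)² = (-1×0.0518)² = 0.00268;  (2·δz/z)² = (2×0.0480)² = 0.00922
δQ/Q = √(0.0154) = 0.124
Q = 97540, so δQ = 0.124 × 97540 = 12100.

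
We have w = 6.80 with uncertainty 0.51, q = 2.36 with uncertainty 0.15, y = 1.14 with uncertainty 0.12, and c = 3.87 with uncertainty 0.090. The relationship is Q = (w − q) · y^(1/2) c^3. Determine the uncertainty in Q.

40.7

Let u = w − q = 4.44. δu = √(δw² + δq²) = √(0.260 + 0.0225) = 0.532, so δu/u = 0.120.
Q is then a monomial in u, y, c:
δQ/Q = √((δu/u)² + (½·δy/y)² + (3·δc/c)²) = √(0.0143 + 0.00277 + 0.00487) = 0.148
Q = 275, so δQ = 0.148 × 275 = 40.7.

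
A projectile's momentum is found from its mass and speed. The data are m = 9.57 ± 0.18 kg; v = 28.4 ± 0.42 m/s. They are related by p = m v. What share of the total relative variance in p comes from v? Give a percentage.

38.2%

(δp/p)² = (1·δm/m)² + (1·δv/v)²
  m term: (1×0.0188)² = 0.000354
  v term: (1×0.0148)² = 0.000219
Total = 0.000572. Share from v = 0.000219/0.000572 = 0.382.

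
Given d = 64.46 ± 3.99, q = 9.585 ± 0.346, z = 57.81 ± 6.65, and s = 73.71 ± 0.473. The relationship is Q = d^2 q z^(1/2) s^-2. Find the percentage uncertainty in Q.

Since Q is a product/quotient, work with relative uncertainties:
  (2·δd/d)² = (2×0.0619)² = 0.0153;  (1·δq/q)² = (1×0.0361)² = 0.00130;  (½·δz/z)² = (0.5×0.115)² = 0.00331;  (-2·δs/s)² = (-2×0.00642)² = 0.000165
δQ/Q = √(0.0201) = 0.142

14.2%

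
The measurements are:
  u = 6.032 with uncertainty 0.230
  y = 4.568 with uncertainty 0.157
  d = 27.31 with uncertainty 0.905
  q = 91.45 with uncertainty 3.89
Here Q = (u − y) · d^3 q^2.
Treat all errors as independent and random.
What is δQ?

Let w = u − y = 1.464. δw = √(δu² + δy²) = √(0.0529 + 0.0246) = 0.278, so δw/w = 0.190.
Q is then a monomial in w, d, q:
δQ/Q = √((δw/w)² + (3·δd/d)² + (2·δq/q)²) = √(0.0362 + 0.00988 + 0.00724) = 0.231
Q = 2.494e+08, so δQ = 0.231 × 2.494e+08 = 5.76e+07.

5.76e+07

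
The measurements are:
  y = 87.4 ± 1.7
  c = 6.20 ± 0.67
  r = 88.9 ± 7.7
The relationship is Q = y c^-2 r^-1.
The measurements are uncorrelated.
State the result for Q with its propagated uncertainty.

Q is a product of powers, so relative uncertainties combine in quadrature:
  (1·δy/y)² = (1×0.0195)² = 0.000378;  (-2·δc/c)² = (-2×0.108)² = 0.0467;  (-1·δr/r)² = (-1×0.0866)² = 0.00750
δQ/Q = √(0.0546) = 0.234
Q = 0.0256, so δQ = 0.234 × 0.0256 = 0.00598.

0.0256 ± 0.00598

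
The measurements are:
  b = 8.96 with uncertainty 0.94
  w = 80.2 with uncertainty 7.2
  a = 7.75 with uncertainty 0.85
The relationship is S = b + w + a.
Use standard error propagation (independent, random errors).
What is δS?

7.31

Each term contributes (cᵢ δxᵢ)² to (δS)²:
  (δb)² = 0.884;  (δw)² = 51.8;  (δa)² = 0.722
δS = √(53.4) = 7.31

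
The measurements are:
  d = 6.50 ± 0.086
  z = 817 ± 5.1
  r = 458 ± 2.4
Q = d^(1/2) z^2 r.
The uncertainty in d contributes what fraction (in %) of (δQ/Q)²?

19.3%

(δQ/Q)² = (½·δd/d)² + (2·δz/z)² + (1·δr/r)²
  d term: (0.5×0.0132)² = 4.38e-05
  z term: (2×0.00624)² = 0.000156
  r term: (1×0.00524)² = 2.75e-05
Total = 0.000227. Share from d = 4.38e-05/0.000227 = 0.193.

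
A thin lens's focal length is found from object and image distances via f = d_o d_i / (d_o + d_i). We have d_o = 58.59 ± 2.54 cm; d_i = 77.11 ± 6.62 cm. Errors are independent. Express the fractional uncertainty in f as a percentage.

∂f/∂d_o = (d_i/(d_o+d_i))² = 0.323;  ∂f/∂d_i = (d_o/(d_o+d_i))² = 0.186
δf = √((∂f/∂d_o · δd_o)² + (∂f/∂d_i · δd_i)²) = √(0.673 + 1.52) = 1.48 cm
f = 33.29 cm, so δf/f = 1.48/33.29 = 0.0445.

4.45%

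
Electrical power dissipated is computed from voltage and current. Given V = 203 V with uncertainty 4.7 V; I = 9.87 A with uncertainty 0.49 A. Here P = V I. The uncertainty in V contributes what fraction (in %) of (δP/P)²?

(δP/P)² = (1·δV/V)² + (1·δI/I)²
  V term: (1×0.0232)² = 0.000536
  I term: (1×0.0496)² = 0.00246
Total = 0.00300. Share from V = 0.000536/0.00300 = 0.179.

17.9%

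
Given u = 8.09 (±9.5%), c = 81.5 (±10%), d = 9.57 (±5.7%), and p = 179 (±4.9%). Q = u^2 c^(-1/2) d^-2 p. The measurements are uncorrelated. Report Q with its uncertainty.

14.2 ± 3.29

Each factor contributes (exponent × relative error)² to (δQ/Q)²:
  (2·δu/u)² = (2×0.0950)² = 0.0361;  (−½·δc/c)² = (-0.5×0.100)² = 0.00250;  (-2·δd/d)² = (-2×0.0570)² = 0.0130;  (1·δp/p)² = (1×0.0490)² = 0.00240
δQ/Q = √(0.0540) = 0.232
Q = 14.2, so δQ = 0.232 × 14.2 = 3.29.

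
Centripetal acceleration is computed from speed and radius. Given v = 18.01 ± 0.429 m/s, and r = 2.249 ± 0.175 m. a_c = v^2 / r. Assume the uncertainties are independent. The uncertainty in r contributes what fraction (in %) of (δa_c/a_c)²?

(δa_c/a_c)² = (2·δv/v)² + (-1·δr/r)²
  v term: (2×0.0238)² = 0.00227
  r term: (-1×0.0778)² = 0.00605
Total = 0.00832. Share from r = 0.00605/0.00832 = 0.727.

72.7%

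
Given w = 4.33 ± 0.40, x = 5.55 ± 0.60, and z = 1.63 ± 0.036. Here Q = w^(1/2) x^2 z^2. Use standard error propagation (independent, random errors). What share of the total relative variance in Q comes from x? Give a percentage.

(δQ/Q)² = (½·δw/w)² + (2·δx/x)² + (2·δz/z)²
  w term: (0.5×0.0924)² = 0.00213
  x term: (2×0.108)² = 0.0467
  z term: (2×0.0221)² = 0.00195
Total = 0.0508. Share from x = 0.0467/0.0508 = 0.920.

92.0%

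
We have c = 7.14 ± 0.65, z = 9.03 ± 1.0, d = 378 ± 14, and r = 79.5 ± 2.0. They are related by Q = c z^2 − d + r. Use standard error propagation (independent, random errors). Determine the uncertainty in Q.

140

Let p = c·z^2 = 582. δp/p = √((1·δc/c)² + (2·δz/z)²) = √(0.00829 + 0.0491) = 0.239, so δp = 139.
Q = p − d + r: δQ = √(δp² + δd² + δr²) = √(19400 + 196 + 4.00) = 140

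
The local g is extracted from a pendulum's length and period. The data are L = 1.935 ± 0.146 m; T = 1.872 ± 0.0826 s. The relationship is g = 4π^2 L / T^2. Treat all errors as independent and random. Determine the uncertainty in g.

2.53 m/s^2

Relative error in a monomial: (δg/g)² = Σ (nᵢ · δxᵢ/xᵢ)².
  (1·δL/L)² = (1×0.0755)² = 0.00569;  (-2·δT/T)² = (-2×0.0441)² = 0.00779
δg/g = √(0.0135) = 0.116
g = 21.80 m/s^2, so δg = 0.116 × 21.80 = 2.53 m/s^2.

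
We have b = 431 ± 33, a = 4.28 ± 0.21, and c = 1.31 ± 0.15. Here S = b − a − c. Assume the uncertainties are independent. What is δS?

33.0

S is a linear combination, so absolute uncertainties add in quadrature:
  (δb)² = 1090;  (δa)² = 0.0441;  (δc)² = 0.0225
δS = √(1090) = 33.0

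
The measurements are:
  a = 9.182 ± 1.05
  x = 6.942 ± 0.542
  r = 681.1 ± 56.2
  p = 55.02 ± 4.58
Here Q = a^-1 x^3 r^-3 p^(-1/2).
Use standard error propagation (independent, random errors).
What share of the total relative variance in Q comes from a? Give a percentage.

9.99%

(δQ/Q)² = (-1·δa/a)² + (3·δx/x)² + (-3·δr/r)² + (−½·δp/p)²
  a term: (-1×0.114)² = 0.0131
  x term: (3×0.0781)² = 0.0549
  r term: (-3×0.0825)² = 0.0613
  p term: (-0.5×0.0832)² = 0.00173
Total = 0.131. Share from a = 0.0131/0.131 = 0.0999.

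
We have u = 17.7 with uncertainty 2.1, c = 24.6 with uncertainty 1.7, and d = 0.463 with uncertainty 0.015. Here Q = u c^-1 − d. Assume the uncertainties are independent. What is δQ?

Let p = u·c^-1 = 0.720. δp/p = √((1·δu/u)² + (-1·δc/c)²) = √(0.0141 + 0.00478) = 0.137, so δp = 0.0988.
Q = p − d: δQ = √(δp² + δd²) = √(0.00976 + 0.000225) = 0.0999

0.0999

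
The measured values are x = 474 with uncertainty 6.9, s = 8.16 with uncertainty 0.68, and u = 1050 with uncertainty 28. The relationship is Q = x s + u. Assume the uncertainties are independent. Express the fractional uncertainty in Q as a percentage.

Let p = x·s = 3870. δp/p = √((1·δx/x)² + (1·δs/s)²) = √(0.000212 + 0.00694) = 0.0846, so δp = 327.
Q = p + u: δQ = √(δp² + δu²) = √(1.07e+05 + 784) = 328
Q = 4920, so δQ/Q = 328/4920 = 0.0668.

6.68%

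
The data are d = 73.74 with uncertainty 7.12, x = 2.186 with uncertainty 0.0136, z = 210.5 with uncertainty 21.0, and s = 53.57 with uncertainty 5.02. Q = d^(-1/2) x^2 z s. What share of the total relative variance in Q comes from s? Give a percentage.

(δQ/Q)² = (−½·δd/d)² + (2·δx/x)² + (1·δz/z)² + (1·δs/s)²
  d term: (-0.5×0.0966)² = 0.00233
  x term: (2×0.00622)² = 0.000155
  z term: (1×0.0998)² = 0.00995
  s term: (1×0.0937)² = 0.00878
Total = 0.0212. Share from s = 0.00878/0.0212 = 0.414.

41.4%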